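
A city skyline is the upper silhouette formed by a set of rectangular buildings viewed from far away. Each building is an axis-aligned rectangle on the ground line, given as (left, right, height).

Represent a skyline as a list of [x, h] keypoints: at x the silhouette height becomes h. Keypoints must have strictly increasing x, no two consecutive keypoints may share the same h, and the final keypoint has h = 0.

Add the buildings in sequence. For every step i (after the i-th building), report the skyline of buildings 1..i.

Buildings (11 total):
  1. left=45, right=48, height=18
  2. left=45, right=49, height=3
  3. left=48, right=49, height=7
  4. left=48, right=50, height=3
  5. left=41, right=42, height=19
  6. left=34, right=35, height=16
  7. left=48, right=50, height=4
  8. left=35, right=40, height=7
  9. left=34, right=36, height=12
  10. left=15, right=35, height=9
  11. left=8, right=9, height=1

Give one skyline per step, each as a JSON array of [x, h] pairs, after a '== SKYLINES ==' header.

== SKYLINES ==
[[45,18],[48,0]]
[[45,18],[48,3],[49,0]]
[[45,18],[48,7],[49,0]]
[[45,18],[48,7],[49,3],[50,0]]
[[41,19],[42,0],[45,18],[48,7],[49,3],[50,0]]
[[34,16],[35,0],[41,19],[42,0],[45,18],[48,7],[49,3],[50,0]]
[[34,16],[35,0],[41,19],[42,0],[45,18],[48,7],[49,4],[50,0]]
[[34,16],[35,7],[40,0],[41,19],[42,0],[45,18],[48,7],[49,4],[50,0]]
[[34,16],[35,12],[36,7],[40,0],[41,19],[42,0],[45,18],[48,7],[49,4],[50,0]]
[[15,9],[34,16],[35,12],[36,7],[40,0],[41,19],[42,0],[45,18],[48,7],[49,4],[50,0]]
[[8,1],[9,0],[15,9],[34,16],[35,12],[36,7],[40,0],[41,19],[42,0],[45,18],[48,7],[49,4],[50,0]]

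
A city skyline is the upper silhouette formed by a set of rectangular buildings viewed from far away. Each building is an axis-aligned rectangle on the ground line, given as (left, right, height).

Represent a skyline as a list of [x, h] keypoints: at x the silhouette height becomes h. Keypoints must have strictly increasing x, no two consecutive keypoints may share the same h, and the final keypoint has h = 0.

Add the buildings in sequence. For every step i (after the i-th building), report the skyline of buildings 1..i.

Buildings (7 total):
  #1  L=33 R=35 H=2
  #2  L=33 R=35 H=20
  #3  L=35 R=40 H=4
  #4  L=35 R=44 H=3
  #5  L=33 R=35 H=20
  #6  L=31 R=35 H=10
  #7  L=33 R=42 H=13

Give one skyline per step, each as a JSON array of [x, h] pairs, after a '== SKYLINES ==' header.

== SKYLINES ==
[[33,2],[35,0]]
[[33,20],[35,0]]
[[33,20],[35,4],[40,0]]
[[33,20],[35,4],[40,3],[44,0]]
[[33,20],[35,4],[40,3],[44,0]]
[[31,10],[33,20],[35,4],[40,3],[44,0]]
[[31,10],[33,20],[35,13],[42,3],[44,0]]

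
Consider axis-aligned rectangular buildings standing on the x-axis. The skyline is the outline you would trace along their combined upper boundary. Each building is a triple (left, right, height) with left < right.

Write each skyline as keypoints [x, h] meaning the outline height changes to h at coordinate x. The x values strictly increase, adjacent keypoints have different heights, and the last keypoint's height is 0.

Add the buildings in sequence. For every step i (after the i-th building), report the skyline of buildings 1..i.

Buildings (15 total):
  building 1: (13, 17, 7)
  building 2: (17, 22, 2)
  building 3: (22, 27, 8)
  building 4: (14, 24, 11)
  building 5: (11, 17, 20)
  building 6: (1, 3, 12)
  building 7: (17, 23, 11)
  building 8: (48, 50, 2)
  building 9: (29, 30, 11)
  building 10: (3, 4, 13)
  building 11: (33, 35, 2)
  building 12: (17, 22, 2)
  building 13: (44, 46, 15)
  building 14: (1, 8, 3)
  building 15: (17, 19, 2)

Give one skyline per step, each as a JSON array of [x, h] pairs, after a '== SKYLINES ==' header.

== SKYLINES ==
[[13,7],[17,0]]
[[13,7],[17,2],[22,0]]
[[13,7],[17,2],[22,8],[27,0]]
[[13,7],[14,11],[24,8],[27,0]]
[[11,20],[17,11],[24,8],[27,0]]
[[1,12],[3,0],[11,20],[17,11],[24,8],[27,0]]
[[1,12],[3,0],[11,20],[17,11],[24,8],[27,0]]
[[1,12],[3,0],[11,20],[17,11],[24,8],[27,0],[48,2],[50,0]]
[[1,12],[3,0],[11,20],[17,11],[24,8],[27,0],[29,11],[30,0],[48,2],[50,0]]
[[1,12],[3,13],[4,0],[11,20],[17,11],[24,8],[27,0],[29,11],[30,0],[48,2],[50,0]]
[[1,12],[3,13],[4,0],[11,20],[17,11],[24,8],[27,0],[29,11],[30,0],[33,2],[35,0],[48,2],[50,0]]
[[1,12],[3,13],[4,0],[11,20],[17,11],[24,8],[27,0],[29,11],[30,0],[33,2],[35,0],[48,2],[50,0]]
[[1,12],[3,13],[4,0],[11,20],[17,11],[24,8],[27,0],[29,11],[30,0],[33,2],[35,0],[44,15],[46,0],[48,2],[50,0]]
[[1,12],[3,13],[4,3],[8,0],[11,20],[17,11],[24,8],[27,0],[29,11],[30,0],[33,2],[35,0],[44,15],[46,0],[48,2],[50,0]]
[[1,12],[3,13],[4,3],[8,0],[11,20],[17,11],[24,8],[27,0],[29,11],[30,0],[33,2],[35,0],[44,15],[46,0],[48,2],[50,0]]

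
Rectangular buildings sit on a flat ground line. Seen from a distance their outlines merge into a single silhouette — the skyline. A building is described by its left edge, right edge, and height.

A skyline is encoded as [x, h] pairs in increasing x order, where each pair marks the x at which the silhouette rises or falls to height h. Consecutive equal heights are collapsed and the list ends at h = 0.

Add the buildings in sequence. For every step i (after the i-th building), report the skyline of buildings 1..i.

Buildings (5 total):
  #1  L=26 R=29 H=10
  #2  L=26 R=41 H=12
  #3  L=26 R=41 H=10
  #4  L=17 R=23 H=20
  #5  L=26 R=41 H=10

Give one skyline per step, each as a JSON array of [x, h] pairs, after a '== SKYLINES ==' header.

== SKYLINES ==
[[26,10],[29,0]]
[[26,12],[41,0]]
[[26,12],[41,0]]
[[17,20],[23,0],[26,12],[41,0]]
[[17,20],[23,0],[26,12],[41,0]]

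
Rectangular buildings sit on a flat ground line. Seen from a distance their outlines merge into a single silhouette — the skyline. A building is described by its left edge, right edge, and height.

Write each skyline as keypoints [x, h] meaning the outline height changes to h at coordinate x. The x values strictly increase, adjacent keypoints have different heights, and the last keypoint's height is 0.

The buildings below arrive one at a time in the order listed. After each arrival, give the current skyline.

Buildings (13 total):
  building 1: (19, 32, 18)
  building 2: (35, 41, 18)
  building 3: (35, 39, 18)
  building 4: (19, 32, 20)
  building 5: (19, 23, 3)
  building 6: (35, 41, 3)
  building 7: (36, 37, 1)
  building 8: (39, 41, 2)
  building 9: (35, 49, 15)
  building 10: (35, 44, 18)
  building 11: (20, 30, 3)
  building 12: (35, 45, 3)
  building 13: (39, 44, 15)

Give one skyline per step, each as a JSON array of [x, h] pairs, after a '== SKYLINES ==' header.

== SKYLINES ==
[[19,18],[32,0]]
[[19,18],[32,0],[35,18],[41,0]]
[[19,18],[32,0],[35,18],[41,0]]
[[19,20],[32,0],[35,18],[41,0]]
[[19,20],[32,0],[35,18],[41,0]]
[[19,20],[32,0],[35,18],[41,0]]
[[19,20],[32,0],[35,18],[41,0]]
[[19,20],[32,0],[35,18],[41,0]]
[[19,20],[32,0],[35,18],[41,15],[49,0]]
[[19,20],[32,0],[35,18],[44,15],[49,0]]
[[19,20],[32,0],[35,18],[44,15],[49,0]]
[[19,20],[32,0],[35,18],[44,15],[49,0]]
[[19,20],[32,0],[35,18],[44,15],[49,0]]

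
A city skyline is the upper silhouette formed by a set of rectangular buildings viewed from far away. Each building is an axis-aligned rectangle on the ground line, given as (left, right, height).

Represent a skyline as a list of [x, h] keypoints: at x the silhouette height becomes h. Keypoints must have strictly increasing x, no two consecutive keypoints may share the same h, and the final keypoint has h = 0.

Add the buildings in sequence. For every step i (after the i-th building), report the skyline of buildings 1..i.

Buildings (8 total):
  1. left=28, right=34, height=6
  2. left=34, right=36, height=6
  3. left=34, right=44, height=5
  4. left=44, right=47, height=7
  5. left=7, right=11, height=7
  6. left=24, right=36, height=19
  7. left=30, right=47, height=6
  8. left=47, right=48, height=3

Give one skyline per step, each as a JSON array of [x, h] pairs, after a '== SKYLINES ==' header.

== SKYLINES ==
[[28,6],[34,0]]
[[28,6],[36,0]]
[[28,6],[36,5],[44,0]]
[[28,6],[36,5],[44,7],[47,0]]
[[7,7],[11,0],[28,6],[36,5],[44,7],[47,0]]
[[7,7],[11,0],[24,19],[36,5],[44,7],[47,0]]
[[7,7],[11,0],[24,19],[36,6],[44,7],[47,0]]
[[7,7],[11,0],[24,19],[36,6],[44,7],[47,3],[48,0]]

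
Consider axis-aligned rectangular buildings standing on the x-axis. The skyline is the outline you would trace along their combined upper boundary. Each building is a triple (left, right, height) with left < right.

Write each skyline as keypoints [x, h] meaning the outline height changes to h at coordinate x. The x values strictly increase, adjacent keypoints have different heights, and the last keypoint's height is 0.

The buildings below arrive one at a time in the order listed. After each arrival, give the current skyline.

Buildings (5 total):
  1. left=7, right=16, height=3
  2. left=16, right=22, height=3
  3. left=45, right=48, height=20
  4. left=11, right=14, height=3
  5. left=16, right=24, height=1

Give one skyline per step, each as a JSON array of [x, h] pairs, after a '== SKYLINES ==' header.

== SKYLINES ==
[[7,3],[16,0]]
[[7,3],[22,0]]
[[7,3],[22,0],[45,20],[48,0]]
[[7,3],[22,0],[45,20],[48,0]]
[[7,3],[22,1],[24,0],[45,20],[48,0]]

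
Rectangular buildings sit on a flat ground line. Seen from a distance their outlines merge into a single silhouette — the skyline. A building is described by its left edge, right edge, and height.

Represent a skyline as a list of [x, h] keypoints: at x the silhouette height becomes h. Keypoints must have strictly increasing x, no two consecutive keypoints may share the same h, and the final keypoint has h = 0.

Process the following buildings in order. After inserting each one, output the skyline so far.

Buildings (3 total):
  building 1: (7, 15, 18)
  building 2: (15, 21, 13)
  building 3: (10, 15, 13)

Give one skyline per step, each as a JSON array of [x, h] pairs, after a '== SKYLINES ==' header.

== SKYLINES ==
[[7,18],[15,0]]
[[7,18],[15,13],[21,0]]
[[7,18],[15,13],[21,0]]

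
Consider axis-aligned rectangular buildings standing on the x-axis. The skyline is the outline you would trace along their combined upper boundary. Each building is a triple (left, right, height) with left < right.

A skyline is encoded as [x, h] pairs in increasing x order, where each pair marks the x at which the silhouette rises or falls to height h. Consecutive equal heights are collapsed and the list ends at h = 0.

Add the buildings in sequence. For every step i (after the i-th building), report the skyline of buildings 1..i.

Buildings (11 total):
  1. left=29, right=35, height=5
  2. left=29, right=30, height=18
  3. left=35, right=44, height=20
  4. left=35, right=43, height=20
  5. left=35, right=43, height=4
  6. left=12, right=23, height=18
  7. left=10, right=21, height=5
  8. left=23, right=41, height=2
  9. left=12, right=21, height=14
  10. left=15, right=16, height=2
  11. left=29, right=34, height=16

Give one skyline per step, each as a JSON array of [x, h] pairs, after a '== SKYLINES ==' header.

== SKYLINES ==
[[29,5],[35,0]]
[[29,18],[30,5],[35,0]]
[[29,18],[30,5],[35,20],[44,0]]
[[29,18],[30,5],[35,20],[44,0]]
[[29,18],[30,5],[35,20],[44,0]]
[[12,18],[23,0],[29,18],[30,5],[35,20],[44,0]]
[[10,5],[12,18],[23,0],[29,18],[30,5],[35,20],[44,0]]
[[10,5],[12,18],[23,2],[29,18],[30,5],[35,20],[44,0]]
[[10,5],[12,18],[23,2],[29,18],[30,5],[35,20],[44,0]]
[[10,5],[12,18],[23,2],[29,18],[30,5],[35,20],[44,0]]
[[10,5],[12,18],[23,2],[29,18],[30,16],[34,5],[35,20],[44,0]]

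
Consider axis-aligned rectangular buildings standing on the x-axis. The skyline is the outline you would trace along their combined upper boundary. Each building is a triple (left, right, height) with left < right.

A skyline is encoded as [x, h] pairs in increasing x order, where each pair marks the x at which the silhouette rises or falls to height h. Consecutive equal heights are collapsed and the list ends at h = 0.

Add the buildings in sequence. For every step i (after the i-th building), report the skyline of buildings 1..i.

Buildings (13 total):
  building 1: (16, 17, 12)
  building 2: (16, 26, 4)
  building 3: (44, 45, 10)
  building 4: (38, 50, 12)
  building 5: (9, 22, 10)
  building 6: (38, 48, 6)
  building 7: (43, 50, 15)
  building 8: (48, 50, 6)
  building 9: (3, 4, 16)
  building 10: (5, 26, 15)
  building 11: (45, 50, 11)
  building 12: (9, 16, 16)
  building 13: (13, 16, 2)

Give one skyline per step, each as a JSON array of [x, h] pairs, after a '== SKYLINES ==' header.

== SKYLINES ==
[[16,12],[17,0]]
[[16,12],[17,4],[26,0]]
[[16,12],[17,4],[26,0],[44,10],[45,0]]
[[16,12],[17,4],[26,0],[38,12],[50,0]]
[[9,10],[16,12],[17,10],[22,4],[26,0],[38,12],[50,0]]
[[9,10],[16,12],[17,10],[22,4],[26,0],[38,12],[50,0]]
[[9,10],[16,12],[17,10],[22,4],[26,0],[38,12],[43,15],[50,0]]
[[9,10],[16,12],[17,10],[22,4],[26,0],[38,12],[43,15],[50,0]]
[[3,16],[4,0],[9,10],[16,12],[17,10],[22,4],[26,0],[38,12],[43,15],[50,0]]
[[3,16],[4,0],[5,15],[26,0],[38,12],[43,15],[50,0]]
[[3,16],[4,0],[5,15],[26,0],[38,12],[43,15],[50,0]]
[[3,16],[4,0],[5,15],[9,16],[16,15],[26,0],[38,12],[43,15],[50,0]]
[[3,16],[4,0],[5,15],[9,16],[16,15],[26,0],[38,12],[43,15],[50,0]]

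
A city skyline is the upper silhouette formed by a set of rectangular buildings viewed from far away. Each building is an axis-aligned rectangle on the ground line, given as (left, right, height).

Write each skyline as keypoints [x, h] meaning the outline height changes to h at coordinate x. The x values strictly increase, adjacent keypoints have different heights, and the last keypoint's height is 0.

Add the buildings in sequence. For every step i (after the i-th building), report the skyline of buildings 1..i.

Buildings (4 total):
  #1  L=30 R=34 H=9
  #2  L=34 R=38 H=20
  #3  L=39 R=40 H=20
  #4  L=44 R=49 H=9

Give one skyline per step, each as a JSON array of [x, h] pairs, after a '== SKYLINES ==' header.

== SKYLINES ==
[[30,9],[34,0]]
[[30,9],[34,20],[38,0]]
[[30,9],[34,20],[38,0],[39,20],[40,0]]
[[30,9],[34,20],[38,0],[39,20],[40,0],[44,9],[49,0]]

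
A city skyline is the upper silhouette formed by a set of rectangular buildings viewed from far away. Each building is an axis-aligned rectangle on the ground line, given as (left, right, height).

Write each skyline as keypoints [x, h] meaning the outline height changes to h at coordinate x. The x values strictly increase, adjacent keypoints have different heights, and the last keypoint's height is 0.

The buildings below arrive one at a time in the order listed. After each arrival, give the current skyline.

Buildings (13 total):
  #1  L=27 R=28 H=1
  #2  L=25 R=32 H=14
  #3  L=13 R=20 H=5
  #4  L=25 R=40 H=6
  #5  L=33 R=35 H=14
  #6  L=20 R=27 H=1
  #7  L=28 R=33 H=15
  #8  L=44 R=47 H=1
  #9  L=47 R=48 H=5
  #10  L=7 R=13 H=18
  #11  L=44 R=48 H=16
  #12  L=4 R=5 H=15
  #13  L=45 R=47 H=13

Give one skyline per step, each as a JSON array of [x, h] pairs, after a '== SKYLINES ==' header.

== SKYLINES ==
[[27,1],[28,0]]
[[25,14],[32,0]]
[[13,5],[20,0],[25,14],[32,0]]
[[13,5],[20,0],[25,14],[32,6],[40,0]]
[[13,5],[20,0],[25,14],[32,6],[33,14],[35,6],[40,0]]
[[13,5],[20,1],[25,14],[32,6],[33,14],[35,6],[40,0]]
[[13,5],[20,1],[25,14],[28,15],[33,14],[35,6],[40,0]]
[[13,5],[20,1],[25,14],[28,15],[33,14],[35,6],[40,0],[44,1],[47,0]]
[[13,5],[20,1],[25,14],[28,15],[33,14],[35,6],[40,0],[44,1],[47,5],[48,0]]
[[7,18],[13,5],[20,1],[25,14],[28,15],[33,14],[35,6],[40,0],[44,1],[47,5],[48,0]]
[[7,18],[13,5],[20,1],[25,14],[28,15],[33,14],[35,6],[40,0],[44,16],[48,0]]
[[4,15],[5,0],[7,18],[13,5],[20,1],[25,14],[28,15],[33,14],[35,6],[40,0],[44,16],[48,0]]
[[4,15],[5,0],[7,18],[13,5],[20,1],[25,14],[28,15],[33,14],[35,6],[40,0],[44,16],[48,0]]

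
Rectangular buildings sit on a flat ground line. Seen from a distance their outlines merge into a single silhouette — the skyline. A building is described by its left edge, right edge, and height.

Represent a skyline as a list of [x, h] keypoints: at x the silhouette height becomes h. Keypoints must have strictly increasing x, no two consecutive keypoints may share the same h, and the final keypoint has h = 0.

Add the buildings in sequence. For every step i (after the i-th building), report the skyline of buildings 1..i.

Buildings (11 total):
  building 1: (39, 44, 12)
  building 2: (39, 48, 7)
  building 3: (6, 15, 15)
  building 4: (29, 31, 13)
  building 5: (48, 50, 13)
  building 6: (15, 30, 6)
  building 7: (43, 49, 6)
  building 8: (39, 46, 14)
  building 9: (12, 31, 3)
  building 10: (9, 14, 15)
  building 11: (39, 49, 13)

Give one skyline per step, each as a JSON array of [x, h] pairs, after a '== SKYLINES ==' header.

== SKYLINES ==
[[39,12],[44,0]]
[[39,12],[44,7],[48,0]]
[[6,15],[15,0],[39,12],[44,7],[48,0]]
[[6,15],[15,0],[29,13],[31,0],[39,12],[44,7],[48,0]]
[[6,15],[15,0],[29,13],[31,0],[39,12],[44,7],[48,13],[50,0]]
[[6,15],[15,6],[29,13],[31,0],[39,12],[44,7],[48,13],[50,0]]
[[6,15],[15,6],[29,13],[31,0],[39,12],[44,7],[48,13],[50,0]]
[[6,15],[15,6],[29,13],[31,0],[39,14],[46,7],[48,13],[50,0]]
[[6,15],[15,6],[29,13],[31,0],[39,14],[46,7],[48,13],[50,0]]
[[6,15],[15,6],[29,13],[31,0],[39,14],[46,7],[48,13],[50,0]]
[[6,15],[15,6],[29,13],[31,0],[39,14],[46,13],[50,0]]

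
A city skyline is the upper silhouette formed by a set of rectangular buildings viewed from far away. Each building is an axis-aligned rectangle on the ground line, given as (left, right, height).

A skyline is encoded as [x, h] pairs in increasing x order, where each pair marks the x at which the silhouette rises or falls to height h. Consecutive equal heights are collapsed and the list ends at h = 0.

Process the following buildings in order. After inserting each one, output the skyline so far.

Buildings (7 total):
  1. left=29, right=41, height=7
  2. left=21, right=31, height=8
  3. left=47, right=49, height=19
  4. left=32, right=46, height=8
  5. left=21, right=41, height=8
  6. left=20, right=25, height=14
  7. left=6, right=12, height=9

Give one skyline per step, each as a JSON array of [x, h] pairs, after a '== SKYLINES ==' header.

== SKYLINES ==
[[29,7],[41,0]]
[[21,8],[31,7],[41,0]]
[[21,8],[31,7],[41,0],[47,19],[49,0]]
[[21,8],[31,7],[32,8],[46,0],[47,19],[49,0]]
[[21,8],[46,0],[47,19],[49,0]]
[[20,14],[25,8],[46,0],[47,19],[49,0]]
[[6,9],[12,0],[20,14],[25,8],[46,0],[47,19],[49,0]]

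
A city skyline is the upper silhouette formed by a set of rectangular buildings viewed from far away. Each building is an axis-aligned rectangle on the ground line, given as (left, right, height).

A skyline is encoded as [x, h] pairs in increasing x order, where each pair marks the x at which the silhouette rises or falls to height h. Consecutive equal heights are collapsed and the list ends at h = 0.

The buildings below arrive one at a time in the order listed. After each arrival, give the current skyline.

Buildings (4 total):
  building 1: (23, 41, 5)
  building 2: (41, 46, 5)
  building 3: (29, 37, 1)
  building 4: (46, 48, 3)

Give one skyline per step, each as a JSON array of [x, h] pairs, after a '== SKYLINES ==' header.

== SKYLINES ==
[[23,5],[41,0]]
[[23,5],[46,0]]
[[23,5],[46,0]]
[[23,5],[46,3],[48,0]]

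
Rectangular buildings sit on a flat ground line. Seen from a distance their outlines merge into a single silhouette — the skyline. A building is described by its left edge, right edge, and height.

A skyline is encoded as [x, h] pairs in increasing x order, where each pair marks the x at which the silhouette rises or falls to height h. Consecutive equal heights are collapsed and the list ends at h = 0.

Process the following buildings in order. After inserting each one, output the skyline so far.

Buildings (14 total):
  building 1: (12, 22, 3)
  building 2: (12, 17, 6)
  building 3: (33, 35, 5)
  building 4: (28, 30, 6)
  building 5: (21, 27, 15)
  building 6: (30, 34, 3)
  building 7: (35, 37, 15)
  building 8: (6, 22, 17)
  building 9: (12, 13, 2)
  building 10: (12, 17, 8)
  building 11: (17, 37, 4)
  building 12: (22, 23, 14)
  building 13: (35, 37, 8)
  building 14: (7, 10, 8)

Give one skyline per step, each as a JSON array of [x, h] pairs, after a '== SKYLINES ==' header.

== SKYLINES ==
[[12,3],[22,0]]
[[12,6],[17,3],[22,0]]
[[12,6],[17,3],[22,0],[33,5],[35,0]]
[[12,6],[17,3],[22,0],[28,6],[30,0],[33,5],[35,0]]
[[12,6],[17,3],[21,15],[27,0],[28,6],[30,0],[33,5],[35,0]]
[[12,6],[17,3],[21,15],[27,0],[28,6],[30,3],[33,5],[35,0]]
[[12,6],[17,3],[21,15],[27,0],[28,6],[30,3],[33,5],[35,15],[37,0]]
[[6,17],[22,15],[27,0],[28,6],[30,3],[33,5],[35,15],[37,0]]
[[6,17],[22,15],[27,0],[28,6],[30,3],[33,5],[35,15],[37,0]]
[[6,17],[22,15],[27,0],[28,6],[30,3],[33,5],[35,15],[37,0]]
[[6,17],[22,15],[27,4],[28,6],[30,4],[33,5],[35,15],[37,0]]
[[6,17],[22,15],[27,4],[28,6],[30,4],[33,5],[35,15],[37,0]]
[[6,17],[22,15],[27,4],[28,6],[30,4],[33,5],[35,15],[37,0]]
[[6,17],[22,15],[27,4],[28,6],[30,4],[33,5],[35,15],[37,0]]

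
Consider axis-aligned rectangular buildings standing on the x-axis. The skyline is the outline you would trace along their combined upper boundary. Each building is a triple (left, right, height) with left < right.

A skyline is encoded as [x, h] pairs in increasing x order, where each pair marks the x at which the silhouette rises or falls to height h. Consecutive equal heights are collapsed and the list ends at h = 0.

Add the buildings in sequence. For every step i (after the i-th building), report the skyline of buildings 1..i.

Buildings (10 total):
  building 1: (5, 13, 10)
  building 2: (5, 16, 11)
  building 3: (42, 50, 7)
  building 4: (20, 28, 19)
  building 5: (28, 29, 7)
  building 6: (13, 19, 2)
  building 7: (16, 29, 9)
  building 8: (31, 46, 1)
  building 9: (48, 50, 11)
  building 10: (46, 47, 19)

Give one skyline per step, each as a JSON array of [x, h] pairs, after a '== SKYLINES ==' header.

== SKYLINES ==
[[5,10],[13,0]]
[[5,11],[16,0]]
[[5,11],[16,0],[42,7],[50,0]]
[[5,11],[16,0],[20,19],[28,0],[42,7],[50,0]]
[[5,11],[16,0],[20,19],[28,7],[29,0],[42,7],[50,0]]
[[5,11],[16,2],[19,0],[20,19],[28,7],[29,0],[42,7],[50,0]]
[[5,11],[16,9],[20,19],[28,9],[29,0],[42,7],[50,0]]
[[5,11],[16,9],[20,19],[28,9],[29,0],[31,1],[42,7],[50,0]]
[[5,11],[16,9],[20,19],[28,9],[29,0],[31,1],[42,7],[48,11],[50,0]]
[[5,11],[16,9],[20,19],[28,9],[29,0],[31,1],[42,7],[46,19],[47,7],[48,11],[50,0]]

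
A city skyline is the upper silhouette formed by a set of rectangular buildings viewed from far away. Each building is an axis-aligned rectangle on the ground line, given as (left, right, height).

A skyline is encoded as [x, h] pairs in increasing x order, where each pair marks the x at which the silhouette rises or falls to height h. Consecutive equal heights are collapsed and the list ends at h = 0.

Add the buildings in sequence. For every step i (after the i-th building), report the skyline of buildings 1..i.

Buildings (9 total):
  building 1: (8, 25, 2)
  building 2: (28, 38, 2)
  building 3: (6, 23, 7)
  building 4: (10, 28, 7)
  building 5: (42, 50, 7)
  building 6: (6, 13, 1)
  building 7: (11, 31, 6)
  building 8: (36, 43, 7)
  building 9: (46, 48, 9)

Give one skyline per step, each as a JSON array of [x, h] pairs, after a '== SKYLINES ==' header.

== SKYLINES ==
[[8,2],[25,0]]
[[8,2],[25,0],[28,2],[38,0]]
[[6,7],[23,2],[25,0],[28,2],[38,0]]
[[6,7],[28,2],[38,0]]
[[6,7],[28,2],[38,0],[42,7],[50,0]]
[[6,7],[28,2],[38,0],[42,7],[50,0]]
[[6,7],[28,6],[31,2],[38,0],[42,7],[50,0]]
[[6,7],[28,6],[31,2],[36,7],[50,0]]
[[6,7],[28,6],[31,2],[36,7],[46,9],[48,7],[50,0]]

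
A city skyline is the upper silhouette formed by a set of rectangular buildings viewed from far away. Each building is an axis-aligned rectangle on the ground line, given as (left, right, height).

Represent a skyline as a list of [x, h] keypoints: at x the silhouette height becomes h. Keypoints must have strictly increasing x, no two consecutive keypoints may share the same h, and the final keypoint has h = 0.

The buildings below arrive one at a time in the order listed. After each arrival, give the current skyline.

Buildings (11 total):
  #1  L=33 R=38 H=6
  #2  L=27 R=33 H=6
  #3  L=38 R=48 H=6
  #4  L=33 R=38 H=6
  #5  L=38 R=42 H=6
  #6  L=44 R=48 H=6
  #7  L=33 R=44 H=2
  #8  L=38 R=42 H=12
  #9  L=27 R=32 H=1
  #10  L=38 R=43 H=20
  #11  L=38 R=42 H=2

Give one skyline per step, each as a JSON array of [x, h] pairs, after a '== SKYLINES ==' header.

== SKYLINES ==
[[33,6],[38,0]]
[[27,6],[38,0]]
[[27,6],[48,0]]
[[27,6],[48,0]]
[[27,6],[48,0]]
[[27,6],[48,0]]
[[27,6],[48,0]]
[[27,6],[38,12],[42,6],[48,0]]
[[27,6],[38,12],[42,6],[48,0]]
[[27,6],[38,20],[43,6],[48,0]]
[[27,6],[38,20],[43,6],[48,0]]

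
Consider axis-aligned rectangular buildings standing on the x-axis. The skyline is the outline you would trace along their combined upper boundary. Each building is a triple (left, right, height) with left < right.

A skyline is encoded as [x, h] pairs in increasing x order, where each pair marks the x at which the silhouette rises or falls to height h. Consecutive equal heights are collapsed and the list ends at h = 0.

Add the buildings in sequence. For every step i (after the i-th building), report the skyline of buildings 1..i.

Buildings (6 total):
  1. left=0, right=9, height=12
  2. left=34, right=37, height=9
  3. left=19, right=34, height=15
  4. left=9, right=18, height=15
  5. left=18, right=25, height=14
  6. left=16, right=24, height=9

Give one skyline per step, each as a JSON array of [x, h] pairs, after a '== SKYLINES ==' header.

== SKYLINES ==
[[0,12],[9,0]]
[[0,12],[9,0],[34,9],[37,0]]
[[0,12],[9,0],[19,15],[34,9],[37,0]]
[[0,12],[9,15],[18,0],[19,15],[34,9],[37,0]]
[[0,12],[9,15],[18,14],[19,15],[34,9],[37,0]]
[[0,12],[9,15],[18,14],[19,15],[34,9],[37,0]]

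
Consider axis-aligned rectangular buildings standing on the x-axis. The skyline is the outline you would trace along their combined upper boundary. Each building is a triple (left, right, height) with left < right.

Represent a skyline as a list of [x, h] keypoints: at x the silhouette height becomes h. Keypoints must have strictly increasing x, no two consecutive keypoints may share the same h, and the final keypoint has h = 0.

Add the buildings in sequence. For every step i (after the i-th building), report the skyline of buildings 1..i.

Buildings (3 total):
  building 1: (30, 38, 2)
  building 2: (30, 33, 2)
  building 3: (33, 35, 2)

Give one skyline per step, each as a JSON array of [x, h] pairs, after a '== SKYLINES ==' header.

== SKYLINES ==
[[30,2],[38,0]]
[[30,2],[38,0]]
[[30,2],[38,0]]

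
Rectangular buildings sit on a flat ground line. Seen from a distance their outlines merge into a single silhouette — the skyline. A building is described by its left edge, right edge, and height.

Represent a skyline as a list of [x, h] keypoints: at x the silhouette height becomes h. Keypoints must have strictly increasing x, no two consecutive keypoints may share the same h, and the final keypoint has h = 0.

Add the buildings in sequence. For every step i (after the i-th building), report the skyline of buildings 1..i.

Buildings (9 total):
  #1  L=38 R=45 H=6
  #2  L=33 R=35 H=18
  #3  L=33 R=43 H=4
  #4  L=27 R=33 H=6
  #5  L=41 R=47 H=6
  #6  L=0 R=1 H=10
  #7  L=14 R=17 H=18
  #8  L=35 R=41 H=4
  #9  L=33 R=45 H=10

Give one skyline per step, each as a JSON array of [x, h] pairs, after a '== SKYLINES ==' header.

== SKYLINES ==
[[38,6],[45,0]]
[[33,18],[35,0],[38,6],[45,0]]
[[33,18],[35,4],[38,6],[45,0]]
[[27,6],[33,18],[35,4],[38,6],[45,0]]
[[27,6],[33,18],[35,4],[38,6],[47,0]]
[[0,10],[1,0],[27,6],[33,18],[35,4],[38,6],[47,0]]
[[0,10],[1,0],[14,18],[17,0],[27,6],[33,18],[35,4],[38,6],[47,0]]
[[0,10],[1,0],[14,18],[17,0],[27,6],[33,18],[35,4],[38,6],[47,0]]
[[0,10],[1,0],[14,18],[17,0],[27,6],[33,18],[35,10],[45,6],[47,0]]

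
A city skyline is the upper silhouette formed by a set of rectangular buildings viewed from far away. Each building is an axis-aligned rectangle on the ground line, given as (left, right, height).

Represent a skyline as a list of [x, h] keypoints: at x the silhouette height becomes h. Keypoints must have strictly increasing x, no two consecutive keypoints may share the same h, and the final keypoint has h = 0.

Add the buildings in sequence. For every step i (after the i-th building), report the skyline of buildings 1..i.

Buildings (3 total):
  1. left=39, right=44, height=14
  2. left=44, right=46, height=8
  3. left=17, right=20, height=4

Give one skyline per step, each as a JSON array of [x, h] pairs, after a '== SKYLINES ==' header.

== SKYLINES ==
[[39,14],[44,0]]
[[39,14],[44,8],[46,0]]
[[17,4],[20,0],[39,14],[44,8],[46,0]]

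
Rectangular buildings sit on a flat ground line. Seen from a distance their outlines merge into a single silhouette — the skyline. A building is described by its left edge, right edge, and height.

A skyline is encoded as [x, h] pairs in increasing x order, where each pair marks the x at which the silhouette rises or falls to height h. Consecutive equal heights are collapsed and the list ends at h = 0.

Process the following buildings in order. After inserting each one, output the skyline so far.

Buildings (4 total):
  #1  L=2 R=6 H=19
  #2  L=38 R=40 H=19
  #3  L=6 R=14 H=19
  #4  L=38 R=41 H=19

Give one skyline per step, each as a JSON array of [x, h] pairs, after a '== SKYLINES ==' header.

== SKYLINES ==
[[2,19],[6,0]]
[[2,19],[6,0],[38,19],[40,0]]
[[2,19],[14,0],[38,19],[40,0]]
[[2,19],[14,0],[38,19],[41,0]]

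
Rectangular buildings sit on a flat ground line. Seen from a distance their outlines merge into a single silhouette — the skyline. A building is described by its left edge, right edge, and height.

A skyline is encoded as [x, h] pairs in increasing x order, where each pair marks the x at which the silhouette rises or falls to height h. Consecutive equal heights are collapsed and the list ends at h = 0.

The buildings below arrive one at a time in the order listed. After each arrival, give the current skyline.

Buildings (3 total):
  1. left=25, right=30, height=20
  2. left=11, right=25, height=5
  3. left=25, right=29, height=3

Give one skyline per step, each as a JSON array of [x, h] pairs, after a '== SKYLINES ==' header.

== SKYLINES ==
[[25,20],[30,0]]
[[11,5],[25,20],[30,0]]
[[11,5],[25,20],[30,0]]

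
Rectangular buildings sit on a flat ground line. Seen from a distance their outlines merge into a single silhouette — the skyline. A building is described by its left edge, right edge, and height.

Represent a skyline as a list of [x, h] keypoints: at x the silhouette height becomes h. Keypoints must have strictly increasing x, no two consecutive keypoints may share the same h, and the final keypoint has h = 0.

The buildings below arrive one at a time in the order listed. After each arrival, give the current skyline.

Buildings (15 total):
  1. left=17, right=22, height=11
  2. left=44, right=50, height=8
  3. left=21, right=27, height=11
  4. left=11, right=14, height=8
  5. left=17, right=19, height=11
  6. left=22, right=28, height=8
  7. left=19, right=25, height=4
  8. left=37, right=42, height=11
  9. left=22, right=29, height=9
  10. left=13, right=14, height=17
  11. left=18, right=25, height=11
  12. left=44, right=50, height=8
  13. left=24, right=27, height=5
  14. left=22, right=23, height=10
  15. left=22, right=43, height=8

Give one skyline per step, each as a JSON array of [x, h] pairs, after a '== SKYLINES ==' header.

== SKYLINES ==
[[17,11],[22,0]]
[[17,11],[22,0],[44,8],[50,0]]
[[17,11],[27,0],[44,8],[50,0]]
[[11,8],[14,0],[17,11],[27,0],[44,8],[50,0]]
[[11,8],[14,0],[17,11],[27,0],[44,8],[50,0]]
[[11,8],[14,0],[17,11],[27,8],[28,0],[44,8],[50,0]]
[[11,8],[14,0],[17,11],[27,8],[28,0],[44,8],[50,0]]
[[11,8],[14,0],[17,11],[27,8],[28,0],[37,11],[42,0],[44,8],[50,0]]
[[11,8],[14,0],[17,11],[27,9],[29,0],[37,11],[42,0],[44,8],[50,0]]
[[11,8],[13,17],[14,0],[17,11],[27,9],[29,0],[37,11],[42,0],[44,8],[50,0]]
[[11,8],[13,17],[14,0],[17,11],[27,9],[29,0],[37,11],[42,0],[44,8],[50,0]]
[[11,8],[13,17],[14,0],[17,11],[27,9],[29,0],[37,11],[42,0],[44,8],[50,0]]
[[11,8],[13,17],[14,0],[17,11],[27,9],[29,0],[37,11],[42,0],[44,8],[50,0]]
[[11,8],[13,17],[14,0],[17,11],[27,9],[29,0],[37,11],[42,0],[44,8],[50,0]]
[[11,8],[13,17],[14,0],[17,11],[27,9],[29,8],[37,11],[42,8],[43,0],[44,8],[50,0]]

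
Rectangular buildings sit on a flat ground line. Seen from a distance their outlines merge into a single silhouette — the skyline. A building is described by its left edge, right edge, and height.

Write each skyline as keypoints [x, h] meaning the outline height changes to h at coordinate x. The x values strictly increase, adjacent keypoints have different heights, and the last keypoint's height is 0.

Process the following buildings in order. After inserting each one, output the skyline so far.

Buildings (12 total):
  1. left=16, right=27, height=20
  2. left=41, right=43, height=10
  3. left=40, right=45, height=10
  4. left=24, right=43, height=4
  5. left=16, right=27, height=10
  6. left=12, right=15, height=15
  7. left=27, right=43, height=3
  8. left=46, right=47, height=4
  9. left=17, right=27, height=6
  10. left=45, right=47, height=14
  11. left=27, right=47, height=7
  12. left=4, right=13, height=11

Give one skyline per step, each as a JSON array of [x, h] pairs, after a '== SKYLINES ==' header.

== SKYLINES ==
[[16,20],[27,0]]
[[16,20],[27,0],[41,10],[43,0]]
[[16,20],[27,0],[40,10],[45,0]]
[[16,20],[27,4],[40,10],[45,0]]
[[16,20],[27,4],[40,10],[45,0]]
[[12,15],[15,0],[16,20],[27,4],[40,10],[45,0]]
[[12,15],[15,0],[16,20],[27,4],[40,10],[45,0]]
[[12,15],[15,0],[16,20],[27,4],[40,10],[45,0],[46,4],[47,0]]
[[12,15],[15,0],[16,20],[27,4],[40,10],[45,0],[46,4],[47,0]]
[[12,15],[15,0],[16,20],[27,4],[40,10],[45,14],[47,0]]
[[12,15],[15,0],[16,20],[27,7],[40,10],[45,14],[47,0]]
[[4,11],[12,15],[15,0],[16,20],[27,7],[40,10],[45,14],[47,0]]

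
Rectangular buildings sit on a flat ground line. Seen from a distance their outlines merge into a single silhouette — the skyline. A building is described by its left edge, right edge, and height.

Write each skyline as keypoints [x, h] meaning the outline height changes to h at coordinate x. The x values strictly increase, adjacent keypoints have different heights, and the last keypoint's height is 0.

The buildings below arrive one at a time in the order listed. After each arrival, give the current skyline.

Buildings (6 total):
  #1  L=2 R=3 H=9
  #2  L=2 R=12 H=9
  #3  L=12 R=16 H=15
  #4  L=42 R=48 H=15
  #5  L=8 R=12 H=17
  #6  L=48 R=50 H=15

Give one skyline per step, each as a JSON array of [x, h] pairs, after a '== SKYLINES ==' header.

== SKYLINES ==
[[2,9],[3,0]]
[[2,9],[12,0]]
[[2,9],[12,15],[16,0]]
[[2,9],[12,15],[16,0],[42,15],[48,0]]
[[2,9],[8,17],[12,15],[16,0],[42,15],[48,0]]
[[2,9],[8,17],[12,15],[16,0],[42,15],[50,0]]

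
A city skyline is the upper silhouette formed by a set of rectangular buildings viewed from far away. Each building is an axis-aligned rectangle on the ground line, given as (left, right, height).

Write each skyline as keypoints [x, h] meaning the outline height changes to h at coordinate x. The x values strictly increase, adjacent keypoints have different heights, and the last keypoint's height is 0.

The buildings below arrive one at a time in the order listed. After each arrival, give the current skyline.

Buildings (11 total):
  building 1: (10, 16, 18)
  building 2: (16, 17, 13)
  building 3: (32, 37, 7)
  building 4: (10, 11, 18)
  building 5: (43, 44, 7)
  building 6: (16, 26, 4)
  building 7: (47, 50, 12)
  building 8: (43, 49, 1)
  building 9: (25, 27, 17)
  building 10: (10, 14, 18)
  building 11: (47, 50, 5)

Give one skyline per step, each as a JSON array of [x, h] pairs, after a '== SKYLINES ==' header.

== SKYLINES ==
[[10,18],[16,0]]
[[10,18],[16,13],[17,0]]
[[10,18],[16,13],[17,0],[32,7],[37,0]]
[[10,18],[16,13],[17,0],[32,7],[37,0]]
[[10,18],[16,13],[17,0],[32,7],[37,0],[43,7],[44,0]]
[[10,18],[16,13],[17,4],[26,0],[32,7],[37,0],[43,7],[44,0]]
[[10,18],[16,13],[17,4],[26,0],[32,7],[37,0],[43,7],[44,0],[47,12],[50,0]]
[[10,18],[16,13],[17,4],[26,0],[32,7],[37,0],[43,7],[44,1],[47,12],[50,0]]
[[10,18],[16,13],[17,4],[25,17],[27,0],[32,7],[37,0],[43,7],[44,1],[47,12],[50,0]]
[[10,18],[16,13],[17,4],[25,17],[27,0],[32,7],[37,0],[43,7],[44,1],[47,12],[50,0]]
[[10,18],[16,13],[17,4],[25,17],[27,0],[32,7],[37,0],[43,7],[44,1],[47,12],[50,0]]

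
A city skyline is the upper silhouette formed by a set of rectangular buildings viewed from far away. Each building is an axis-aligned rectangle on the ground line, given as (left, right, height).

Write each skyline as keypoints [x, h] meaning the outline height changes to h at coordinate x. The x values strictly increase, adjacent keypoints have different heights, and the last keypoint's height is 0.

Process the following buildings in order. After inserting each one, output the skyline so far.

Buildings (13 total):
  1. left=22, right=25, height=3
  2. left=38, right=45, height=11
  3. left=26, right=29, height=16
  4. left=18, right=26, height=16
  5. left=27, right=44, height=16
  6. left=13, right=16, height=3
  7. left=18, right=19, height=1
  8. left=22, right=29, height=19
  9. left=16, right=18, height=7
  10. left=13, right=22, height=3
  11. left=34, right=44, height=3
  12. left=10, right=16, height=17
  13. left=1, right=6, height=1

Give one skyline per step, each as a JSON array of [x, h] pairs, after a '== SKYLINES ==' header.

== SKYLINES ==
[[22,3],[25,0]]
[[22,3],[25,0],[38,11],[45,0]]
[[22,3],[25,0],[26,16],[29,0],[38,11],[45,0]]
[[18,16],[29,0],[38,11],[45,0]]
[[18,16],[44,11],[45,0]]
[[13,3],[16,0],[18,16],[44,11],[45,0]]
[[13,3],[16,0],[18,16],[44,11],[45,0]]
[[13,3],[16,0],[18,16],[22,19],[29,16],[44,11],[45,0]]
[[13,3],[16,7],[18,16],[22,19],[29,16],[44,11],[45,0]]
[[13,3],[16,7],[18,16],[22,19],[29,16],[44,11],[45,0]]
[[13,3],[16,7],[18,16],[22,19],[29,16],[44,11],[45,0]]
[[10,17],[16,7],[18,16],[22,19],[29,16],[44,11],[45,0]]
[[1,1],[6,0],[10,17],[16,7],[18,16],[22,19],[29,16],[44,11],[45,0]]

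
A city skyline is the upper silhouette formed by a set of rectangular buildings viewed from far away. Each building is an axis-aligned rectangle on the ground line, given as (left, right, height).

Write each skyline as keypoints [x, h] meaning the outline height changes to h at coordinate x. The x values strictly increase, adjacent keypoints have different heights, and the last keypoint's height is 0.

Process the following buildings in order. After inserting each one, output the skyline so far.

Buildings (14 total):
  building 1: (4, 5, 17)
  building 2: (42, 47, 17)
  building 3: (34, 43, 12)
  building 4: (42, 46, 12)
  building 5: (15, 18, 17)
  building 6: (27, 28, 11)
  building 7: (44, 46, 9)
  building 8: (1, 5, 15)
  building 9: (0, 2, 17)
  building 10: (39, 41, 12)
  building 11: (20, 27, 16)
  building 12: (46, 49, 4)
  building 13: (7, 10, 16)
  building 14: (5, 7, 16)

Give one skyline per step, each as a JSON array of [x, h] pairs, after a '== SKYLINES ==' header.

== SKYLINES ==
[[4,17],[5,0]]
[[4,17],[5,0],[42,17],[47,0]]
[[4,17],[5,0],[34,12],[42,17],[47,0]]
[[4,17],[5,0],[34,12],[42,17],[47,0]]
[[4,17],[5,0],[15,17],[18,0],[34,12],[42,17],[47,0]]
[[4,17],[5,0],[15,17],[18,0],[27,11],[28,0],[34,12],[42,17],[47,0]]
[[4,17],[5,0],[15,17],[18,0],[27,11],[28,0],[34,12],[42,17],[47,0]]
[[1,15],[4,17],[5,0],[15,17],[18,0],[27,11],[28,0],[34,12],[42,17],[47,0]]
[[0,17],[2,15],[4,17],[5,0],[15,17],[18,0],[27,11],[28,0],[34,12],[42,17],[47,0]]
[[0,17],[2,15],[4,17],[5,0],[15,17],[18,0],[27,11],[28,0],[34,12],[42,17],[47,0]]
[[0,17],[2,15],[4,17],[5,0],[15,17],[18,0],[20,16],[27,11],[28,0],[34,12],[42,17],[47,0]]
[[0,17],[2,15],[4,17],[5,0],[15,17],[18,0],[20,16],[27,11],[28,0],[34,12],[42,17],[47,4],[49,0]]
[[0,17],[2,15],[4,17],[5,0],[7,16],[10,0],[15,17],[18,0],[20,16],[27,11],[28,0],[34,12],[42,17],[47,4],[49,0]]
[[0,17],[2,15],[4,17],[5,16],[10,0],[15,17],[18,0],[20,16],[27,11],[28,0],[34,12],[42,17],[47,4],[49,0]]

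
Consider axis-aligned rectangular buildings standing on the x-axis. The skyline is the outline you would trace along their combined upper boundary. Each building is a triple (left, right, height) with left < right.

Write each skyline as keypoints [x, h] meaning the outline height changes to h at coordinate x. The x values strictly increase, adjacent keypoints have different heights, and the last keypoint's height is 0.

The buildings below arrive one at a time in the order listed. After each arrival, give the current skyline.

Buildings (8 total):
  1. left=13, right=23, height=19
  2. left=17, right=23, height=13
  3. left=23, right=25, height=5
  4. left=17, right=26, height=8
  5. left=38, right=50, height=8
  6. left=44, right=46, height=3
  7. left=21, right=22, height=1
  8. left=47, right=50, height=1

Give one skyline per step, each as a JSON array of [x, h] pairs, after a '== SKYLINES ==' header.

== SKYLINES ==
[[13,19],[23,0]]
[[13,19],[23,0]]
[[13,19],[23,5],[25,0]]
[[13,19],[23,8],[26,0]]
[[13,19],[23,8],[26,0],[38,8],[50,0]]
[[13,19],[23,8],[26,0],[38,8],[50,0]]
[[13,19],[23,8],[26,0],[38,8],[50,0]]
[[13,19],[23,8],[26,0],[38,8],[50,0]]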